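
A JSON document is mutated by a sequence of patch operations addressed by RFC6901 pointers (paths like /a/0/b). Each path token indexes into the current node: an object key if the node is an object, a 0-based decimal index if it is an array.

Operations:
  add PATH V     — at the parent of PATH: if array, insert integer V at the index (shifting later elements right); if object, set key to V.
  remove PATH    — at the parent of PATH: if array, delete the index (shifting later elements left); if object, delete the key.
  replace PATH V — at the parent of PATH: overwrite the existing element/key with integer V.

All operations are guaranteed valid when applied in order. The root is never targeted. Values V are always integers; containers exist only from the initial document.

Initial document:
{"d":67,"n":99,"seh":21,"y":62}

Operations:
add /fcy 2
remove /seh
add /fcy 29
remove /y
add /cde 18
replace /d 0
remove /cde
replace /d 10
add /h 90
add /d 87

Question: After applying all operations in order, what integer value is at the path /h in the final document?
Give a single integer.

After op 1 (add /fcy 2): {"d":67,"fcy":2,"n":99,"seh":21,"y":62}
After op 2 (remove /seh): {"d":67,"fcy":2,"n":99,"y":62}
After op 3 (add /fcy 29): {"d":67,"fcy":29,"n":99,"y":62}
After op 4 (remove /y): {"d":67,"fcy":29,"n":99}
After op 5 (add /cde 18): {"cde":18,"d":67,"fcy":29,"n":99}
After op 6 (replace /d 0): {"cde":18,"d":0,"fcy":29,"n":99}
After op 7 (remove /cde): {"d":0,"fcy":29,"n":99}
After op 8 (replace /d 10): {"d":10,"fcy":29,"n":99}
After op 9 (add /h 90): {"d":10,"fcy":29,"h":90,"n":99}
After op 10 (add /d 87): {"d":87,"fcy":29,"h":90,"n":99}
Value at /h: 90

Answer: 90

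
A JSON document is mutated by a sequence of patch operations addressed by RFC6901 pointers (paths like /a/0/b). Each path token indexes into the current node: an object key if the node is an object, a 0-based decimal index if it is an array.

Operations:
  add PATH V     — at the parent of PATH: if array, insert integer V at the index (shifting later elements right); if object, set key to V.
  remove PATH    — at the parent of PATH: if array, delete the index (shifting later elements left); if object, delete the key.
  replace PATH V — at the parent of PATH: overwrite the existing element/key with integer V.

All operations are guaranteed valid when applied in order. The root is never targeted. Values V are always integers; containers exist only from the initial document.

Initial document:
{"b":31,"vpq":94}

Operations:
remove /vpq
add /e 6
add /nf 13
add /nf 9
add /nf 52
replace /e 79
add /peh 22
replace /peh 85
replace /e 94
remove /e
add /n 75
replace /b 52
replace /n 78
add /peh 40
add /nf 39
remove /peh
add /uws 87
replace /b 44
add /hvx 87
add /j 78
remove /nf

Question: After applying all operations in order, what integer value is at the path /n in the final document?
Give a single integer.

Answer: 78

Derivation:
After op 1 (remove /vpq): {"b":31}
After op 2 (add /e 6): {"b":31,"e":6}
After op 3 (add /nf 13): {"b":31,"e":6,"nf":13}
After op 4 (add /nf 9): {"b":31,"e":6,"nf":9}
After op 5 (add /nf 52): {"b":31,"e":6,"nf":52}
After op 6 (replace /e 79): {"b":31,"e":79,"nf":52}
After op 7 (add /peh 22): {"b":31,"e":79,"nf":52,"peh":22}
After op 8 (replace /peh 85): {"b":31,"e":79,"nf":52,"peh":85}
After op 9 (replace /e 94): {"b":31,"e":94,"nf":52,"peh":85}
After op 10 (remove /e): {"b":31,"nf":52,"peh":85}
After op 11 (add /n 75): {"b":31,"n":75,"nf":52,"peh":85}
After op 12 (replace /b 52): {"b":52,"n":75,"nf":52,"peh":85}
After op 13 (replace /n 78): {"b":52,"n":78,"nf":52,"peh":85}
After op 14 (add /peh 40): {"b":52,"n":78,"nf":52,"peh":40}
After op 15 (add /nf 39): {"b":52,"n":78,"nf":39,"peh":40}
After op 16 (remove /peh): {"b":52,"n":78,"nf":39}
After op 17 (add /uws 87): {"b":52,"n":78,"nf":39,"uws":87}
After op 18 (replace /b 44): {"b":44,"n":78,"nf":39,"uws":87}
After op 19 (add /hvx 87): {"b":44,"hvx":87,"n":78,"nf":39,"uws":87}
After op 20 (add /j 78): {"b":44,"hvx":87,"j":78,"n":78,"nf":39,"uws":87}
After op 21 (remove /nf): {"b":44,"hvx":87,"j":78,"n":78,"uws":87}
Value at /n: 78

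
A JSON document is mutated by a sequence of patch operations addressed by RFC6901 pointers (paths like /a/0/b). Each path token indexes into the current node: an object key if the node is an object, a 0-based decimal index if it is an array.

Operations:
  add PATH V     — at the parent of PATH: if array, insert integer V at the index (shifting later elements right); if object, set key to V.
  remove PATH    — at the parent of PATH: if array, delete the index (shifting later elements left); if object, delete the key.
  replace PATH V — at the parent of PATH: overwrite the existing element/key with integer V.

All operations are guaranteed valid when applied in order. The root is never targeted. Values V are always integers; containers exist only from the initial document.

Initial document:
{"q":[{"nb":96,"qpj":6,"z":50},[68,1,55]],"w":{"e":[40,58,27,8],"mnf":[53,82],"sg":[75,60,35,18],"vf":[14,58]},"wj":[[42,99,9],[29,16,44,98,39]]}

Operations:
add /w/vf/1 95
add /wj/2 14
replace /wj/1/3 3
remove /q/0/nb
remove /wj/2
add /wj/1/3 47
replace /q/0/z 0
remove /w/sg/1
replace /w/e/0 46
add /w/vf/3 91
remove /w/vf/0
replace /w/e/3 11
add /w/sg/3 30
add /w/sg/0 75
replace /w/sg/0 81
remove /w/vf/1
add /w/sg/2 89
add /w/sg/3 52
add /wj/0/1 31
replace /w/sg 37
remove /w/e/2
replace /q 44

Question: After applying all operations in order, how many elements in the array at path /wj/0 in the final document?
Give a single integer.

Answer: 4

Derivation:
After op 1 (add /w/vf/1 95): {"q":[{"nb":96,"qpj":6,"z":50},[68,1,55]],"w":{"e":[40,58,27,8],"mnf":[53,82],"sg":[75,60,35,18],"vf":[14,95,58]},"wj":[[42,99,9],[29,16,44,98,39]]}
After op 2 (add /wj/2 14): {"q":[{"nb":96,"qpj":6,"z":50},[68,1,55]],"w":{"e":[40,58,27,8],"mnf":[53,82],"sg":[75,60,35,18],"vf":[14,95,58]},"wj":[[42,99,9],[29,16,44,98,39],14]}
After op 3 (replace /wj/1/3 3): {"q":[{"nb":96,"qpj":6,"z":50},[68,1,55]],"w":{"e":[40,58,27,8],"mnf":[53,82],"sg":[75,60,35,18],"vf":[14,95,58]},"wj":[[42,99,9],[29,16,44,3,39],14]}
After op 4 (remove /q/0/nb): {"q":[{"qpj":6,"z":50},[68,1,55]],"w":{"e":[40,58,27,8],"mnf":[53,82],"sg":[75,60,35,18],"vf":[14,95,58]},"wj":[[42,99,9],[29,16,44,3,39],14]}
After op 5 (remove /wj/2): {"q":[{"qpj":6,"z":50},[68,1,55]],"w":{"e":[40,58,27,8],"mnf":[53,82],"sg":[75,60,35,18],"vf":[14,95,58]},"wj":[[42,99,9],[29,16,44,3,39]]}
After op 6 (add /wj/1/3 47): {"q":[{"qpj":6,"z":50},[68,1,55]],"w":{"e":[40,58,27,8],"mnf":[53,82],"sg":[75,60,35,18],"vf":[14,95,58]},"wj":[[42,99,9],[29,16,44,47,3,39]]}
After op 7 (replace /q/0/z 0): {"q":[{"qpj":6,"z":0},[68,1,55]],"w":{"e":[40,58,27,8],"mnf":[53,82],"sg":[75,60,35,18],"vf":[14,95,58]},"wj":[[42,99,9],[29,16,44,47,3,39]]}
After op 8 (remove /w/sg/1): {"q":[{"qpj":6,"z":0},[68,1,55]],"w":{"e":[40,58,27,8],"mnf":[53,82],"sg":[75,35,18],"vf":[14,95,58]},"wj":[[42,99,9],[29,16,44,47,3,39]]}
After op 9 (replace /w/e/0 46): {"q":[{"qpj":6,"z":0},[68,1,55]],"w":{"e":[46,58,27,8],"mnf":[53,82],"sg":[75,35,18],"vf":[14,95,58]},"wj":[[42,99,9],[29,16,44,47,3,39]]}
After op 10 (add /w/vf/3 91): {"q":[{"qpj":6,"z":0},[68,1,55]],"w":{"e":[46,58,27,8],"mnf":[53,82],"sg":[75,35,18],"vf":[14,95,58,91]},"wj":[[42,99,9],[29,16,44,47,3,39]]}
After op 11 (remove /w/vf/0): {"q":[{"qpj":6,"z":0},[68,1,55]],"w":{"e":[46,58,27,8],"mnf":[53,82],"sg":[75,35,18],"vf":[95,58,91]},"wj":[[42,99,9],[29,16,44,47,3,39]]}
After op 12 (replace /w/e/3 11): {"q":[{"qpj":6,"z":0},[68,1,55]],"w":{"e":[46,58,27,11],"mnf":[53,82],"sg":[75,35,18],"vf":[95,58,91]},"wj":[[42,99,9],[29,16,44,47,3,39]]}
After op 13 (add /w/sg/3 30): {"q":[{"qpj":6,"z":0},[68,1,55]],"w":{"e":[46,58,27,11],"mnf":[53,82],"sg":[75,35,18,30],"vf":[95,58,91]},"wj":[[42,99,9],[29,16,44,47,3,39]]}
After op 14 (add /w/sg/0 75): {"q":[{"qpj":6,"z":0},[68,1,55]],"w":{"e":[46,58,27,11],"mnf":[53,82],"sg":[75,75,35,18,30],"vf":[95,58,91]},"wj":[[42,99,9],[29,16,44,47,3,39]]}
After op 15 (replace /w/sg/0 81): {"q":[{"qpj":6,"z":0},[68,1,55]],"w":{"e":[46,58,27,11],"mnf":[53,82],"sg":[81,75,35,18,30],"vf":[95,58,91]},"wj":[[42,99,9],[29,16,44,47,3,39]]}
After op 16 (remove /w/vf/1): {"q":[{"qpj":6,"z":0},[68,1,55]],"w":{"e":[46,58,27,11],"mnf":[53,82],"sg":[81,75,35,18,30],"vf":[95,91]},"wj":[[42,99,9],[29,16,44,47,3,39]]}
After op 17 (add /w/sg/2 89): {"q":[{"qpj":6,"z":0},[68,1,55]],"w":{"e":[46,58,27,11],"mnf":[53,82],"sg":[81,75,89,35,18,30],"vf":[95,91]},"wj":[[42,99,9],[29,16,44,47,3,39]]}
After op 18 (add /w/sg/3 52): {"q":[{"qpj":6,"z":0},[68,1,55]],"w":{"e":[46,58,27,11],"mnf":[53,82],"sg":[81,75,89,52,35,18,30],"vf":[95,91]},"wj":[[42,99,9],[29,16,44,47,3,39]]}
After op 19 (add /wj/0/1 31): {"q":[{"qpj":6,"z":0},[68,1,55]],"w":{"e":[46,58,27,11],"mnf":[53,82],"sg":[81,75,89,52,35,18,30],"vf":[95,91]},"wj":[[42,31,99,9],[29,16,44,47,3,39]]}
After op 20 (replace /w/sg 37): {"q":[{"qpj":6,"z":0},[68,1,55]],"w":{"e":[46,58,27,11],"mnf":[53,82],"sg":37,"vf":[95,91]},"wj":[[42,31,99,9],[29,16,44,47,3,39]]}
After op 21 (remove /w/e/2): {"q":[{"qpj":6,"z":0},[68,1,55]],"w":{"e":[46,58,11],"mnf":[53,82],"sg":37,"vf":[95,91]},"wj":[[42,31,99,9],[29,16,44,47,3,39]]}
After op 22 (replace /q 44): {"q":44,"w":{"e":[46,58,11],"mnf":[53,82],"sg":37,"vf":[95,91]},"wj":[[42,31,99,9],[29,16,44,47,3,39]]}
Size at path /wj/0: 4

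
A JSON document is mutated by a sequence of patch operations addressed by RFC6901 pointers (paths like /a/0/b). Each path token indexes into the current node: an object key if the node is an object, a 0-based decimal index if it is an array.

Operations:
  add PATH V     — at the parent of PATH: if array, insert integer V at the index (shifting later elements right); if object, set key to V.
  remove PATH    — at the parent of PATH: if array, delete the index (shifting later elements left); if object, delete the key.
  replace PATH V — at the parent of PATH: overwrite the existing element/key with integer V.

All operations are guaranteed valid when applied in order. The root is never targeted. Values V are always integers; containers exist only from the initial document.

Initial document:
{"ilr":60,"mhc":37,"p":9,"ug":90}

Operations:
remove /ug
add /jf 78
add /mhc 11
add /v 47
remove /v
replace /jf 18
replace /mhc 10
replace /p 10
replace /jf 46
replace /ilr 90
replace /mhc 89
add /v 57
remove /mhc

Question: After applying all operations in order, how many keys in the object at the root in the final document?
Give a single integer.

Answer: 4

Derivation:
After op 1 (remove /ug): {"ilr":60,"mhc":37,"p":9}
After op 2 (add /jf 78): {"ilr":60,"jf":78,"mhc":37,"p":9}
After op 3 (add /mhc 11): {"ilr":60,"jf":78,"mhc":11,"p":9}
After op 4 (add /v 47): {"ilr":60,"jf":78,"mhc":11,"p":9,"v":47}
After op 5 (remove /v): {"ilr":60,"jf":78,"mhc":11,"p":9}
After op 6 (replace /jf 18): {"ilr":60,"jf":18,"mhc":11,"p":9}
After op 7 (replace /mhc 10): {"ilr":60,"jf":18,"mhc":10,"p":9}
After op 8 (replace /p 10): {"ilr":60,"jf":18,"mhc":10,"p":10}
After op 9 (replace /jf 46): {"ilr":60,"jf":46,"mhc":10,"p":10}
After op 10 (replace /ilr 90): {"ilr":90,"jf":46,"mhc":10,"p":10}
After op 11 (replace /mhc 89): {"ilr":90,"jf":46,"mhc":89,"p":10}
After op 12 (add /v 57): {"ilr":90,"jf":46,"mhc":89,"p":10,"v":57}
After op 13 (remove /mhc): {"ilr":90,"jf":46,"p":10,"v":57}
Size at the root: 4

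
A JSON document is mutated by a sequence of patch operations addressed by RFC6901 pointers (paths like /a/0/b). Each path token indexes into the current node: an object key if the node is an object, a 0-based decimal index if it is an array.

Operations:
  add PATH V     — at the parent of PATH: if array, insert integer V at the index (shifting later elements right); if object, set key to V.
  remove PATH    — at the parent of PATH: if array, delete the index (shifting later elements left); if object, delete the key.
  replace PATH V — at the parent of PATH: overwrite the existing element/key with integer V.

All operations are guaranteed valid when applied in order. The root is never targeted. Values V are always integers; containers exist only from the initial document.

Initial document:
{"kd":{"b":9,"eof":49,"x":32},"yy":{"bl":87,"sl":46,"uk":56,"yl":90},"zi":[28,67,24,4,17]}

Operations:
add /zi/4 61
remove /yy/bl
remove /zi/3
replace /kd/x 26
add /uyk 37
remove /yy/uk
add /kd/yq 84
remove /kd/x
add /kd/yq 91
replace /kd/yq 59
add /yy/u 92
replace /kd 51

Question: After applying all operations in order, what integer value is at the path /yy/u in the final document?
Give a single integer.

After op 1 (add /zi/4 61): {"kd":{"b":9,"eof":49,"x":32},"yy":{"bl":87,"sl":46,"uk":56,"yl":90},"zi":[28,67,24,4,61,17]}
After op 2 (remove /yy/bl): {"kd":{"b":9,"eof":49,"x":32},"yy":{"sl":46,"uk":56,"yl":90},"zi":[28,67,24,4,61,17]}
After op 3 (remove /zi/3): {"kd":{"b":9,"eof":49,"x":32},"yy":{"sl":46,"uk":56,"yl":90},"zi":[28,67,24,61,17]}
After op 4 (replace /kd/x 26): {"kd":{"b":9,"eof":49,"x":26},"yy":{"sl":46,"uk":56,"yl":90},"zi":[28,67,24,61,17]}
After op 5 (add /uyk 37): {"kd":{"b":9,"eof":49,"x":26},"uyk":37,"yy":{"sl":46,"uk":56,"yl":90},"zi":[28,67,24,61,17]}
After op 6 (remove /yy/uk): {"kd":{"b":9,"eof":49,"x":26},"uyk":37,"yy":{"sl":46,"yl":90},"zi":[28,67,24,61,17]}
After op 7 (add /kd/yq 84): {"kd":{"b":9,"eof":49,"x":26,"yq":84},"uyk":37,"yy":{"sl":46,"yl":90},"zi":[28,67,24,61,17]}
After op 8 (remove /kd/x): {"kd":{"b":9,"eof":49,"yq":84},"uyk":37,"yy":{"sl":46,"yl":90},"zi":[28,67,24,61,17]}
After op 9 (add /kd/yq 91): {"kd":{"b":9,"eof":49,"yq":91},"uyk":37,"yy":{"sl":46,"yl":90},"zi":[28,67,24,61,17]}
After op 10 (replace /kd/yq 59): {"kd":{"b":9,"eof":49,"yq":59},"uyk":37,"yy":{"sl":46,"yl":90},"zi":[28,67,24,61,17]}
After op 11 (add /yy/u 92): {"kd":{"b":9,"eof":49,"yq":59},"uyk":37,"yy":{"sl":46,"u":92,"yl":90},"zi":[28,67,24,61,17]}
After op 12 (replace /kd 51): {"kd":51,"uyk":37,"yy":{"sl":46,"u":92,"yl":90},"zi":[28,67,24,61,17]}
Value at /yy/u: 92

Answer: 92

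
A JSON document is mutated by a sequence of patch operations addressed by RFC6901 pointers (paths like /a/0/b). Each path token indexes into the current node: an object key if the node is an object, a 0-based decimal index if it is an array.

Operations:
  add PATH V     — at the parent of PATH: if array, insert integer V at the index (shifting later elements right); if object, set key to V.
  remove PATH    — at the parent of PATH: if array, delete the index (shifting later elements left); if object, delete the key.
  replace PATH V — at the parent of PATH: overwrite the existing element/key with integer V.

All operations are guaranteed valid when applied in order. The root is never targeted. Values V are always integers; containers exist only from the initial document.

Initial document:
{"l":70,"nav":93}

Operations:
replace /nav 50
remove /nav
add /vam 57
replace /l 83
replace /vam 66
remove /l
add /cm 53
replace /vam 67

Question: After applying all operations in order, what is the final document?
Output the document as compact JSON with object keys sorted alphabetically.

Answer: {"cm":53,"vam":67}

Derivation:
After op 1 (replace /nav 50): {"l":70,"nav":50}
After op 2 (remove /nav): {"l":70}
After op 3 (add /vam 57): {"l":70,"vam":57}
After op 4 (replace /l 83): {"l":83,"vam":57}
After op 5 (replace /vam 66): {"l":83,"vam":66}
After op 6 (remove /l): {"vam":66}
After op 7 (add /cm 53): {"cm":53,"vam":66}
After op 8 (replace /vam 67): {"cm":53,"vam":67}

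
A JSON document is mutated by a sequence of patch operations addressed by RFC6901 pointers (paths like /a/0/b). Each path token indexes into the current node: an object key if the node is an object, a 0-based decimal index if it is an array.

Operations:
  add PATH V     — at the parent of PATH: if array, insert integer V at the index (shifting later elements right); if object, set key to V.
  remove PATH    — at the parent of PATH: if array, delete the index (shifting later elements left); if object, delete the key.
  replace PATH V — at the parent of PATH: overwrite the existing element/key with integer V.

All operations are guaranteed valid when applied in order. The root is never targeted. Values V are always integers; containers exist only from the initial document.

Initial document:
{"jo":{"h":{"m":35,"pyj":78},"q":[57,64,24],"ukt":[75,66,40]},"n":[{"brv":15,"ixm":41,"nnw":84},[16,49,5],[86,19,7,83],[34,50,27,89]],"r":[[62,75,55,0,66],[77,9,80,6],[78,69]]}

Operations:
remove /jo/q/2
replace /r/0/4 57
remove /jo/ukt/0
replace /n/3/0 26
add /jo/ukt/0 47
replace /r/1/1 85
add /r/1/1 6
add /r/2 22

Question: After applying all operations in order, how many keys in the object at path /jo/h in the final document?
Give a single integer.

Answer: 2

Derivation:
After op 1 (remove /jo/q/2): {"jo":{"h":{"m":35,"pyj":78},"q":[57,64],"ukt":[75,66,40]},"n":[{"brv":15,"ixm":41,"nnw":84},[16,49,5],[86,19,7,83],[34,50,27,89]],"r":[[62,75,55,0,66],[77,9,80,6],[78,69]]}
After op 2 (replace /r/0/4 57): {"jo":{"h":{"m":35,"pyj":78},"q":[57,64],"ukt":[75,66,40]},"n":[{"brv":15,"ixm":41,"nnw":84},[16,49,5],[86,19,7,83],[34,50,27,89]],"r":[[62,75,55,0,57],[77,9,80,6],[78,69]]}
After op 3 (remove /jo/ukt/0): {"jo":{"h":{"m":35,"pyj":78},"q":[57,64],"ukt":[66,40]},"n":[{"brv":15,"ixm":41,"nnw":84},[16,49,5],[86,19,7,83],[34,50,27,89]],"r":[[62,75,55,0,57],[77,9,80,6],[78,69]]}
After op 4 (replace /n/3/0 26): {"jo":{"h":{"m":35,"pyj":78},"q":[57,64],"ukt":[66,40]},"n":[{"brv":15,"ixm":41,"nnw":84},[16,49,5],[86,19,7,83],[26,50,27,89]],"r":[[62,75,55,0,57],[77,9,80,6],[78,69]]}
After op 5 (add /jo/ukt/0 47): {"jo":{"h":{"m":35,"pyj":78},"q":[57,64],"ukt":[47,66,40]},"n":[{"brv":15,"ixm":41,"nnw":84},[16,49,5],[86,19,7,83],[26,50,27,89]],"r":[[62,75,55,0,57],[77,9,80,6],[78,69]]}
After op 6 (replace /r/1/1 85): {"jo":{"h":{"m":35,"pyj":78},"q":[57,64],"ukt":[47,66,40]},"n":[{"brv":15,"ixm":41,"nnw":84},[16,49,5],[86,19,7,83],[26,50,27,89]],"r":[[62,75,55,0,57],[77,85,80,6],[78,69]]}
After op 7 (add /r/1/1 6): {"jo":{"h":{"m":35,"pyj":78},"q":[57,64],"ukt":[47,66,40]},"n":[{"brv":15,"ixm":41,"nnw":84},[16,49,5],[86,19,7,83],[26,50,27,89]],"r":[[62,75,55,0,57],[77,6,85,80,6],[78,69]]}
After op 8 (add /r/2 22): {"jo":{"h":{"m":35,"pyj":78},"q":[57,64],"ukt":[47,66,40]},"n":[{"brv":15,"ixm":41,"nnw":84},[16,49,5],[86,19,7,83],[26,50,27,89]],"r":[[62,75,55,0,57],[77,6,85,80,6],22,[78,69]]}
Size at path /jo/h: 2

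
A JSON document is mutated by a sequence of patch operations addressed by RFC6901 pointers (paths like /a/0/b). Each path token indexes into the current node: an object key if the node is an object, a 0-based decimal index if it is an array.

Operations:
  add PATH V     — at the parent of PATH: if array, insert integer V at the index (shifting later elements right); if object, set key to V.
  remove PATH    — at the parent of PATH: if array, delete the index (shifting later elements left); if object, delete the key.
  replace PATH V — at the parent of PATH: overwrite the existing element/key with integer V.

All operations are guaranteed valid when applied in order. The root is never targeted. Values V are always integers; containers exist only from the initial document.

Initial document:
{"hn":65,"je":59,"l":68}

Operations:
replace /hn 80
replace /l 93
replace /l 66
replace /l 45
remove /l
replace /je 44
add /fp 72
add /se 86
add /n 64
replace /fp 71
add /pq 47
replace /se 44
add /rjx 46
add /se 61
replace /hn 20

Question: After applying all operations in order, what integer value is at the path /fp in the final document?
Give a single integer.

After op 1 (replace /hn 80): {"hn":80,"je":59,"l":68}
After op 2 (replace /l 93): {"hn":80,"je":59,"l":93}
After op 3 (replace /l 66): {"hn":80,"je":59,"l":66}
After op 4 (replace /l 45): {"hn":80,"je":59,"l":45}
After op 5 (remove /l): {"hn":80,"je":59}
After op 6 (replace /je 44): {"hn":80,"je":44}
After op 7 (add /fp 72): {"fp":72,"hn":80,"je":44}
After op 8 (add /se 86): {"fp":72,"hn":80,"je":44,"se":86}
After op 9 (add /n 64): {"fp":72,"hn":80,"je":44,"n":64,"se":86}
After op 10 (replace /fp 71): {"fp":71,"hn":80,"je":44,"n":64,"se":86}
After op 11 (add /pq 47): {"fp":71,"hn":80,"je":44,"n":64,"pq":47,"se":86}
After op 12 (replace /se 44): {"fp":71,"hn":80,"je":44,"n":64,"pq":47,"se":44}
After op 13 (add /rjx 46): {"fp":71,"hn":80,"je":44,"n":64,"pq":47,"rjx":46,"se":44}
After op 14 (add /se 61): {"fp":71,"hn":80,"je":44,"n":64,"pq":47,"rjx":46,"se":61}
After op 15 (replace /hn 20): {"fp":71,"hn":20,"je":44,"n":64,"pq":47,"rjx":46,"se":61}
Value at /fp: 71

Answer: 71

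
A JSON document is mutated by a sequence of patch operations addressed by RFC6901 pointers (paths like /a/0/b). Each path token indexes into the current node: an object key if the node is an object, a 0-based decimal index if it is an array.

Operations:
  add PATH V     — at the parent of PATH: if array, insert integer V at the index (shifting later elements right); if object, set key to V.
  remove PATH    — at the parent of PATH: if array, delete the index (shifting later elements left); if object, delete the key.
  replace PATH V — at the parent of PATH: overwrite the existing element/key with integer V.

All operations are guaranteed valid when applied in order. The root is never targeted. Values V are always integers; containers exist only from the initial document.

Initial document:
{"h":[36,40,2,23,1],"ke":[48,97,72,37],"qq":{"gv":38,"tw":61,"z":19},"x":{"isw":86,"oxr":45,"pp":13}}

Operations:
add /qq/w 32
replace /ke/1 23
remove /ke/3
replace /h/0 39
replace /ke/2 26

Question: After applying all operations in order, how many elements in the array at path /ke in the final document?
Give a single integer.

Answer: 3

Derivation:
After op 1 (add /qq/w 32): {"h":[36,40,2,23,1],"ke":[48,97,72,37],"qq":{"gv":38,"tw":61,"w":32,"z":19},"x":{"isw":86,"oxr":45,"pp":13}}
After op 2 (replace /ke/1 23): {"h":[36,40,2,23,1],"ke":[48,23,72,37],"qq":{"gv":38,"tw":61,"w":32,"z":19},"x":{"isw":86,"oxr":45,"pp":13}}
After op 3 (remove /ke/3): {"h":[36,40,2,23,1],"ke":[48,23,72],"qq":{"gv":38,"tw":61,"w":32,"z":19},"x":{"isw":86,"oxr":45,"pp":13}}
After op 4 (replace /h/0 39): {"h":[39,40,2,23,1],"ke":[48,23,72],"qq":{"gv":38,"tw":61,"w":32,"z":19},"x":{"isw":86,"oxr":45,"pp":13}}
After op 5 (replace /ke/2 26): {"h":[39,40,2,23,1],"ke":[48,23,26],"qq":{"gv":38,"tw":61,"w":32,"z":19},"x":{"isw":86,"oxr":45,"pp":13}}
Size at path /ke: 3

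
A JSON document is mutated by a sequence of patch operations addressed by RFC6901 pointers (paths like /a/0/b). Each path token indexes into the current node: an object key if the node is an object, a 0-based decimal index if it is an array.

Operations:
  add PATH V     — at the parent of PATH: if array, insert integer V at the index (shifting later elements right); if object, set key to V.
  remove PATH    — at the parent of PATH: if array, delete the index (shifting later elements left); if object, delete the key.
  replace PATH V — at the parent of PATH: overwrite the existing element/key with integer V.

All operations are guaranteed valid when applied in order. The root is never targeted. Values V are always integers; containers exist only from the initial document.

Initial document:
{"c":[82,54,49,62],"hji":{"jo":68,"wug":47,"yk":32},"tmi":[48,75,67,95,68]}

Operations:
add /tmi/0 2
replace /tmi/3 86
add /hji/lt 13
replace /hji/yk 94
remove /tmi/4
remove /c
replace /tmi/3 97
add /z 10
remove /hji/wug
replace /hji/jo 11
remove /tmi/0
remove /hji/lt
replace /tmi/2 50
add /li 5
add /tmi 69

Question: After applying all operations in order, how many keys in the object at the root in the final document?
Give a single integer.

Answer: 4

Derivation:
After op 1 (add /tmi/0 2): {"c":[82,54,49,62],"hji":{"jo":68,"wug":47,"yk":32},"tmi":[2,48,75,67,95,68]}
After op 2 (replace /tmi/3 86): {"c":[82,54,49,62],"hji":{"jo":68,"wug":47,"yk":32},"tmi":[2,48,75,86,95,68]}
After op 3 (add /hji/lt 13): {"c":[82,54,49,62],"hji":{"jo":68,"lt":13,"wug":47,"yk":32},"tmi":[2,48,75,86,95,68]}
After op 4 (replace /hji/yk 94): {"c":[82,54,49,62],"hji":{"jo":68,"lt":13,"wug":47,"yk":94},"tmi":[2,48,75,86,95,68]}
After op 5 (remove /tmi/4): {"c":[82,54,49,62],"hji":{"jo":68,"lt":13,"wug":47,"yk":94},"tmi":[2,48,75,86,68]}
After op 6 (remove /c): {"hji":{"jo":68,"lt":13,"wug":47,"yk":94},"tmi":[2,48,75,86,68]}
After op 7 (replace /tmi/3 97): {"hji":{"jo":68,"lt":13,"wug":47,"yk":94},"tmi":[2,48,75,97,68]}
After op 8 (add /z 10): {"hji":{"jo":68,"lt":13,"wug":47,"yk":94},"tmi":[2,48,75,97,68],"z":10}
After op 9 (remove /hji/wug): {"hji":{"jo":68,"lt":13,"yk":94},"tmi":[2,48,75,97,68],"z":10}
After op 10 (replace /hji/jo 11): {"hji":{"jo":11,"lt":13,"yk":94},"tmi":[2,48,75,97,68],"z":10}
After op 11 (remove /tmi/0): {"hji":{"jo":11,"lt":13,"yk":94},"tmi":[48,75,97,68],"z":10}
After op 12 (remove /hji/lt): {"hji":{"jo":11,"yk":94},"tmi":[48,75,97,68],"z":10}
After op 13 (replace /tmi/2 50): {"hji":{"jo":11,"yk":94},"tmi":[48,75,50,68],"z":10}
After op 14 (add /li 5): {"hji":{"jo":11,"yk":94},"li":5,"tmi":[48,75,50,68],"z":10}
After op 15 (add /tmi 69): {"hji":{"jo":11,"yk":94},"li":5,"tmi":69,"z":10}
Size at the root: 4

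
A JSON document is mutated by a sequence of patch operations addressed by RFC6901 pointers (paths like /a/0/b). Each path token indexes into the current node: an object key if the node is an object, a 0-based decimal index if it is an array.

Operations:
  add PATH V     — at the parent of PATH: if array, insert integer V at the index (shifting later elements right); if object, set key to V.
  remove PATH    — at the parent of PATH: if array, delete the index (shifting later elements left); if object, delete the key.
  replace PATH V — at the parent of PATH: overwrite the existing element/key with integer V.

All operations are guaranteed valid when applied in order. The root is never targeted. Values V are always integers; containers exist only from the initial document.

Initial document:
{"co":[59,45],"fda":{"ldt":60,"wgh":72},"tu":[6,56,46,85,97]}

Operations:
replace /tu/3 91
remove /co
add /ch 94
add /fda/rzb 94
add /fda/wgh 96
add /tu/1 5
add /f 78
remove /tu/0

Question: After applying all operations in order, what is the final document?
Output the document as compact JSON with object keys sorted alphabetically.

Answer: {"ch":94,"f":78,"fda":{"ldt":60,"rzb":94,"wgh":96},"tu":[5,56,46,91,97]}

Derivation:
After op 1 (replace /tu/3 91): {"co":[59,45],"fda":{"ldt":60,"wgh":72},"tu":[6,56,46,91,97]}
After op 2 (remove /co): {"fda":{"ldt":60,"wgh":72},"tu":[6,56,46,91,97]}
After op 3 (add /ch 94): {"ch":94,"fda":{"ldt":60,"wgh":72},"tu":[6,56,46,91,97]}
After op 4 (add /fda/rzb 94): {"ch":94,"fda":{"ldt":60,"rzb":94,"wgh":72},"tu":[6,56,46,91,97]}
After op 5 (add /fda/wgh 96): {"ch":94,"fda":{"ldt":60,"rzb":94,"wgh":96},"tu":[6,56,46,91,97]}
After op 6 (add /tu/1 5): {"ch":94,"fda":{"ldt":60,"rzb":94,"wgh":96},"tu":[6,5,56,46,91,97]}
After op 7 (add /f 78): {"ch":94,"f":78,"fda":{"ldt":60,"rzb":94,"wgh":96},"tu":[6,5,56,46,91,97]}
After op 8 (remove /tu/0): {"ch":94,"f":78,"fda":{"ldt":60,"rzb":94,"wgh":96},"tu":[5,56,46,91,97]}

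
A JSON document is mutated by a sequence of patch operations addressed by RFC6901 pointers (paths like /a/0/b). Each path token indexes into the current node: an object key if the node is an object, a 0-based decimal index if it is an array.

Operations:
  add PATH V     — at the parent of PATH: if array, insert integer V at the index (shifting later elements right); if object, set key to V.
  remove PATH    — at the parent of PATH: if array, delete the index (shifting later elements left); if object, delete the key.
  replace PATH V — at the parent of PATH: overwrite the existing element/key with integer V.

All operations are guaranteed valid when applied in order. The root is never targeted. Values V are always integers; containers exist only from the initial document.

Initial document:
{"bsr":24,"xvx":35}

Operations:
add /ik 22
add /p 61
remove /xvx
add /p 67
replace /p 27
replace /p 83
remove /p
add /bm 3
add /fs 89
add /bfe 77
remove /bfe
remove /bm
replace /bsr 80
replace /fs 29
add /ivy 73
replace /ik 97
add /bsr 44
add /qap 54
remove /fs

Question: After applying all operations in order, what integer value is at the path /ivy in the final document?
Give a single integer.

After op 1 (add /ik 22): {"bsr":24,"ik":22,"xvx":35}
After op 2 (add /p 61): {"bsr":24,"ik":22,"p":61,"xvx":35}
After op 3 (remove /xvx): {"bsr":24,"ik":22,"p":61}
After op 4 (add /p 67): {"bsr":24,"ik":22,"p":67}
After op 5 (replace /p 27): {"bsr":24,"ik":22,"p":27}
After op 6 (replace /p 83): {"bsr":24,"ik":22,"p":83}
After op 7 (remove /p): {"bsr":24,"ik":22}
After op 8 (add /bm 3): {"bm":3,"bsr":24,"ik":22}
After op 9 (add /fs 89): {"bm":3,"bsr":24,"fs":89,"ik":22}
After op 10 (add /bfe 77): {"bfe":77,"bm":3,"bsr":24,"fs":89,"ik":22}
After op 11 (remove /bfe): {"bm":3,"bsr":24,"fs":89,"ik":22}
After op 12 (remove /bm): {"bsr":24,"fs":89,"ik":22}
After op 13 (replace /bsr 80): {"bsr":80,"fs":89,"ik":22}
After op 14 (replace /fs 29): {"bsr":80,"fs":29,"ik":22}
After op 15 (add /ivy 73): {"bsr":80,"fs":29,"ik":22,"ivy":73}
After op 16 (replace /ik 97): {"bsr":80,"fs":29,"ik":97,"ivy":73}
After op 17 (add /bsr 44): {"bsr":44,"fs":29,"ik":97,"ivy":73}
After op 18 (add /qap 54): {"bsr":44,"fs":29,"ik":97,"ivy":73,"qap":54}
After op 19 (remove /fs): {"bsr":44,"ik":97,"ivy":73,"qap":54}
Value at /ivy: 73

Answer: 73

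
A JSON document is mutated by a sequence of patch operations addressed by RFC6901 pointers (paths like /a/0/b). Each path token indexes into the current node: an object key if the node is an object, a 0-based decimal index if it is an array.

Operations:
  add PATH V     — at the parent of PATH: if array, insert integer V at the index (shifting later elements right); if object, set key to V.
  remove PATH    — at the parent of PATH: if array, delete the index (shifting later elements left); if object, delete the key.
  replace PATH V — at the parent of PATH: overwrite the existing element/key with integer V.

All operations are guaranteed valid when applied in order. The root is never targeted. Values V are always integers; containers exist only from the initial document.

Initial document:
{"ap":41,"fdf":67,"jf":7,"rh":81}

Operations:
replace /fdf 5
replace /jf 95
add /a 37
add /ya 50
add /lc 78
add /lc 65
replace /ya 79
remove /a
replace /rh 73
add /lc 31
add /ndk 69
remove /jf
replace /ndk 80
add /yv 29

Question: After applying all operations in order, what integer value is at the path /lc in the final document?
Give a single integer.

Answer: 31

Derivation:
After op 1 (replace /fdf 5): {"ap":41,"fdf":5,"jf":7,"rh":81}
After op 2 (replace /jf 95): {"ap":41,"fdf":5,"jf":95,"rh":81}
After op 3 (add /a 37): {"a":37,"ap":41,"fdf":5,"jf":95,"rh":81}
After op 4 (add /ya 50): {"a":37,"ap":41,"fdf":5,"jf":95,"rh":81,"ya":50}
After op 5 (add /lc 78): {"a":37,"ap":41,"fdf":5,"jf":95,"lc":78,"rh":81,"ya":50}
After op 6 (add /lc 65): {"a":37,"ap":41,"fdf":5,"jf":95,"lc":65,"rh":81,"ya":50}
After op 7 (replace /ya 79): {"a":37,"ap":41,"fdf":5,"jf":95,"lc":65,"rh":81,"ya":79}
After op 8 (remove /a): {"ap":41,"fdf":5,"jf":95,"lc":65,"rh":81,"ya":79}
After op 9 (replace /rh 73): {"ap":41,"fdf":5,"jf":95,"lc":65,"rh":73,"ya":79}
After op 10 (add /lc 31): {"ap":41,"fdf":5,"jf":95,"lc":31,"rh":73,"ya":79}
After op 11 (add /ndk 69): {"ap":41,"fdf":5,"jf":95,"lc":31,"ndk":69,"rh":73,"ya":79}
After op 12 (remove /jf): {"ap":41,"fdf":5,"lc":31,"ndk":69,"rh":73,"ya":79}
After op 13 (replace /ndk 80): {"ap":41,"fdf":5,"lc":31,"ndk":80,"rh":73,"ya":79}
After op 14 (add /yv 29): {"ap":41,"fdf":5,"lc":31,"ndk":80,"rh":73,"ya":79,"yv":29}
Value at /lc: 31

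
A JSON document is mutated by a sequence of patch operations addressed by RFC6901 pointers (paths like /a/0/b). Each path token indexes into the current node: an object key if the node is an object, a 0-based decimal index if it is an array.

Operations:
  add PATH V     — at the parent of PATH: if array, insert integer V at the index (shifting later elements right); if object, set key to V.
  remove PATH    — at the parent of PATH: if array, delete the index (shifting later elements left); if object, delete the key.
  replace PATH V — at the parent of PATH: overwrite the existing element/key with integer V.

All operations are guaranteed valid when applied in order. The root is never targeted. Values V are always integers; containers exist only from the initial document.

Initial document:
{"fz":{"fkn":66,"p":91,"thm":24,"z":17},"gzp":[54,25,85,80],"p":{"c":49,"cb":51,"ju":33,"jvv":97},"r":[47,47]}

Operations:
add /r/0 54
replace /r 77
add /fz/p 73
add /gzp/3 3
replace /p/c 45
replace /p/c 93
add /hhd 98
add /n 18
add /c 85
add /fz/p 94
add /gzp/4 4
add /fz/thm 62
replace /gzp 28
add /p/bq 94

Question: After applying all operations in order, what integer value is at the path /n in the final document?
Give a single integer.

Answer: 18

Derivation:
After op 1 (add /r/0 54): {"fz":{"fkn":66,"p":91,"thm":24,"z":17},"gzp":[54,25,85,80],"p":{"c":49,"cb":51,"ju":33,"jvv":97},"r":[54,47,47]}
After op 2 (replace /r 77): {"fz":{"fkn":66,"p":91,"thm":24,"z":17},"gzp":[54,25,85,80],"p":{"c":49,"cb":51,"ju":33,"jvv":97},"r":77}
After op 3 (add /fz/p 73): {"fz":{"fkn":66,"p":73,"thm":24,"z":17},"gzp":[54,25,85,80],"p":{"c":49,"cb":51,"ju":33,"jvv":97},"r":77}
After op 4 (add /gzp/3 3): {"fz":{"fkn":66,"p":73,"thm":24,"z":17},"gzp":[54,25,85,3,80],"p":{"c":49,"cb":51,"ju":33,"jvv":97},"r":77}
After op 5 (replace /p/c 45): {"fz":{"fkn":66,"p":73,"thm":24,"z":17},"gzp":[54,25,85,3,80],"p":{"c":45,"cb":51,"ju":33,"jvv":97},"r":77}
After op 6 (replace /p/c 93): {"fz":{"fkn":66,"p":73,"thm":24,"z":17},"gzp":[54,25,85,3,80],"p":{"c":93,"cb":51,"ju":33,"jvv":97},"r":77}
After op 7 (add /hhd 98): {"fz":{"fkn":66,"p":73,"thm":24,"z":17},"gzp":[54,25,85,3,80],"hhd":98,"p":{"c":93,"cb":51,"ju":33,"jvv":97},"r":77}
After op 8 (add /n 18): {"fz":{"fkn":66,"p":73,"thm":24,"z":17},"gzp":[54,25,85,3,80],"hhd":98,"n":18,"p":{"c":93,"cb":51,"ju":33,"jvv":97},"r":77}
After op 9 (add /c 85): {"c":85,"fz":{"fkn":66,"p":73,"thm":24,"z":17},"gzp":[54,25,85,3,80],"hhd":98,"n":18,"p":{"c":93,"cb":51,"ju":33,"jvv":97},"r":77}
After op 10 (add /fz/p 94): {"c":85,"fz":{"fkn":66,"p":94,"thm":24,"z":17},"gzp":[54,25,85,3,80],"hhd":98,"n":18,"p":{"c":93,"cb":51,"ju":33,"jvv":97},"r":77}
After op 11 (add /gzp/4 4): {"c":85,"fz":{"fkn":66,"p":94,"thm":24,"z":17},"gzp":[54,25,85,3,4,80],"hhd":98,"n":18,"p":{"c":93,"cb":51,"ju":33,"jvv":97},"r":77}
After op 12 (add /fz/thm 62): {"c":85,"fz":{"fkn":66,"p":94,"thm":62,"z":17},"gzp":[54,25,85,3,4,80],"hhd":98,"n":18,"p":{"c":93,"cb":51,"ju":33,"jvv":97},"r":77}
After op 13 (replace /gzp 28): {"c":85,"fz":{"fkn":66,"p":94,"thm":62,"z":17},"gzp":28,"hhd":98,"n":18,"p":{"c":93,"cb":51,"ju":33,"jvv":97},"r":77}
After op 14 (add /p/bq 94): {"c":85,"fz":{"fkn":66,"p":94,"thm":62,"z":17},"gzp":28,"hhd":98,"n":18,"p":{"bq":94,"c":93,"cb":51,"ju":33,"jvv":97},"r":77}
Value at /n: 18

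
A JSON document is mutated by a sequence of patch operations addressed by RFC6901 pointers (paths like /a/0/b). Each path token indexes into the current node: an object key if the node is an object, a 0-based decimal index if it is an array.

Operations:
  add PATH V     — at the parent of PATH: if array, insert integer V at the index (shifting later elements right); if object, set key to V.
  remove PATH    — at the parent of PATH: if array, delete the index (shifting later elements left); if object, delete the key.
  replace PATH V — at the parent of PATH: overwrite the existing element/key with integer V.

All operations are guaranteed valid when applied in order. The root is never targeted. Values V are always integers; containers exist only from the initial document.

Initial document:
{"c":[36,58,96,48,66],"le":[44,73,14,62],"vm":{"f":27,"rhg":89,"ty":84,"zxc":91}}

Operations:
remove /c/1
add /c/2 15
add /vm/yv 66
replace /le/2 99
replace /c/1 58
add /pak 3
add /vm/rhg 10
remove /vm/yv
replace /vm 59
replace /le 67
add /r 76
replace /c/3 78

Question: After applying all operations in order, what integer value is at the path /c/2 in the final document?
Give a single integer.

Answer: 15

Derivation:
After op 1 (remove /c/1): {"c":[36,96,48,66],"le":[44,73,14,62],"vm":{"f":27,"rhg":89,"ty":84,"zxc":91}}
After op 2 (add /c/2 15): {"c":[36,96,15,48,66],"le":[44,73,14,62],"vm":{"f":27,"rhg":89,"ty":84,"zxc":91}}
After op 3 (add /vm/yv 66): {"c":[36,96,15,48,66],"le":[44,73,14,62],"vm":{"f":27,"rhg":89,"ty":84,"yv":66,"zxc":91}}
After op 4 (replace /le/2 99): {"c":[36,96,15,48,66],"le":[44,73,99,62],"vm":{"f":27,"rhg":89,"ty":84,"yv":66,"zxc":91}}
After op 5 (replace /c/1 58): {"c":[36,58,15,48,66],"le":[44,73,99,62],"vm":{"f":27,"rhg":89,"ty":84,"yv":66,"zxc":91}}
After op 6 (add /pak 3): {"c":[36,58,15,48,66],"le":[44,73,99,62],"pak":3,"vm":{"f":27,"rhg":89,"ty":84,"yv":66,"zxc":91}}
After op 7 (add /vm/rhg 10): {"c":[36,58,15,48,66],"le":[44,73,99,62],"pak":3,"vm":{"f":27,"rhg":10,"ty":84,"yv":66,"zxc":91}}
After op 8 (remove /vm/yv): {"c":[36,58,15,48,66],"le":[44,73,99,62],"pak":3,"vm":{"f":27,"rhg":10,"ty":84,"zxc":91}}
After op 9 (replace /vm 59): {"c":[36,58,15,48,66],"le":[44,73,99,62],"pak":3,"vm":59}
After op 10 (replace /le 67): {"c":[36,58,15,48,66],"le":67,"pak":3,"vm":59}
After op 11 (add /r 76): {"c":[36,58,15,48,66],"le":67,"pak":3,"r":76,"vm":59}
After op 12 (replace /c/3 78): {"c":[36,58,15,78,66],"le":67,"pak":3,"r":76,"vm":59}
Value at /c/2: 15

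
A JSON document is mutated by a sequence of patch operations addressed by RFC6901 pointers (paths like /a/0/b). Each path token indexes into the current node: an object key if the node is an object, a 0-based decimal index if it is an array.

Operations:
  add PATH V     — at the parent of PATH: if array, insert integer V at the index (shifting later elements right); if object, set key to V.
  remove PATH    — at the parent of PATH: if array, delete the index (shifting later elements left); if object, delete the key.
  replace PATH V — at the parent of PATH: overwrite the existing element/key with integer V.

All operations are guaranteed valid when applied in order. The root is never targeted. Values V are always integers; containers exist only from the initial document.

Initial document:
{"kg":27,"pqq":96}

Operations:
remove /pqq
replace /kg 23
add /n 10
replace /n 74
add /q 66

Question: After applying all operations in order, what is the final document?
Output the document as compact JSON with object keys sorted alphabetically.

After op 1 (remove /pqq): {"kg":27}
After op 2 (replace /kg 23): {"kg":23}
After op 3 (add /n 10): {"kg":23,"n":10}
After op 4 (replace /n 74): {"kg":23,"n":74}
After op 5 (add /q 66): {"kg":23,"n":74,"q":66}

Answer: {"kg":23,"n":74,"q":66}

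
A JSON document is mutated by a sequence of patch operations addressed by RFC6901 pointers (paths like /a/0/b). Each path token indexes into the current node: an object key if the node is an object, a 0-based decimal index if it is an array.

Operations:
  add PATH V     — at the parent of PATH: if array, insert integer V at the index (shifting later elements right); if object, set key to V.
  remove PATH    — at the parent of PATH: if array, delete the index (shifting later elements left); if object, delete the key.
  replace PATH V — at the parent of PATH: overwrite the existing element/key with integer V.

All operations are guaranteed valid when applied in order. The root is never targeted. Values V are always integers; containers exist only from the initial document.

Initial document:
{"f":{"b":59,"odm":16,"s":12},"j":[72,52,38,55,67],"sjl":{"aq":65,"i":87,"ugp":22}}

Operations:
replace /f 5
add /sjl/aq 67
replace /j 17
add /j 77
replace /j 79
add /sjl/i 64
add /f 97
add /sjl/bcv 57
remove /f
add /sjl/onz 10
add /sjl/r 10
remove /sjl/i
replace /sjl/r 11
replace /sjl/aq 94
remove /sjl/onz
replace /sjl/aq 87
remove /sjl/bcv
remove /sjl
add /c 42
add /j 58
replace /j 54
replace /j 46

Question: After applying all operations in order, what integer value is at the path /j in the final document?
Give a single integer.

Answer: 46

Derivation:
After op 1 (replace /f 5): {"f":5,"j":[72,52,38,55,67],"sjl":{"aq":65,"i":87,"ugp":22}}
After op 2 (add /sjl/aq 67): {"f":5,"j":[72,52,38,55,67],"sjl":{"aq":67,"i":87,"ugp":22}}
After op 3 (replace /j 17): {"f":5,"j":17,"sjl":{"aq":67,"i":87,"ugp":22}}
After op 4 (add /j 77): {"f":5,"j":77,"sjl":{"aq":67,"i":87,"ugp":22}}
After op 5 (replace /j 79): {"f":5,"j":79,"sjl":{"aq":67,"i":87,"ugp":22}}
After op 6 (add /sjl/i 64): {"f":5,"j":79,"sjl":{"aq":67,"i":64,"ugp":22}}
After op 7 (add /f 97): {"f":97,"j":79,"sjl":{"aq":67,"i":64,"ugp":22}}
After op 8 (add /sjl/bcv 57): {"f":97,"j":79,"sjl":{"aq":67,"bcv":57,"i":64,"ugp":22}}
After op 9 (remove /f): {"j":79,"sjl":{"aq":67,"bcv":57,"i":64,"ugp":22}}
After op 10 (add /sjl/onz 10): {"j":79,"sjl":{"aq":67,"bcv":57,"i":64,"onz":10,"ugp":22}}
After op 11 (add /sjl/r 10): {"j":79,"sjl":{"aq":67,"bcv":57,"i":64,"onz":10,"r":10,"ugp":22}}
After op 12 (remove /sjl/i): {"j":79,"sjl":{"aq":67,"bcv":57,"onz":10,"r":10,"ugp":22}}
After op 13 (replace /sjl/r 11): {"j":79,"sjl":{"aq":67,"bcv":57,"onz":10,"r":11,"ugp":22}}
After op 14 (replace /sjl/aq 94): {"j":79,"sjl":{"aq":94,"bcv":57,"onz":10,"r":11,"ugp":22}}
After op 15 (remove /sjl/onz): {"j":79,"sjl":{"aq":94,"bcv":57,"r":11,"ugp":22}}
After op 16 (replace /sjl/aq 87): {"j":79,"sjl":{"aq":87,"bcv":57,"r":11,"ugp":22}}
After op 17 (remove /sjl/bcv): {"j":79,"sjl":{"aq":87,"r":11,"ugp":22}}
After op 18 (remove /sjl): {"j":79}
After op 19 (add /c 42): {"c":42,"j":79}
After op 20 (add /j 58): {"c":42,"j":58}
After op 21 (replace /j 54): {"c":42,"j":54}
After op 22 (replace /j 46): {"c":42,"j":46}
Value at /j: 46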